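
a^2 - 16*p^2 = (a - 4*p)*(a + 4*p)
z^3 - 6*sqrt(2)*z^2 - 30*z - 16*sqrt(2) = (z - 8*sqrt(2))*(z + sqrt(2))^2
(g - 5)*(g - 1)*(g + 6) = g^3 - 31*g + 30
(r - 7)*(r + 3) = r^2 - 4*r - 21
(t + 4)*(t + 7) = t^2 + 11*t + 28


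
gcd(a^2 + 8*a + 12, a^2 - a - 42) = a + 6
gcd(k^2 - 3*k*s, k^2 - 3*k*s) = -k^2 + 3*k*s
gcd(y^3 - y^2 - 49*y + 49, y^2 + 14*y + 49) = y + 7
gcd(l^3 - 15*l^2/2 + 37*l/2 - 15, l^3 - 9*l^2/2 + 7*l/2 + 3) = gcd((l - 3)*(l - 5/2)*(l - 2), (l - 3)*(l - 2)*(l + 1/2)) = l^2 - 5*l + 6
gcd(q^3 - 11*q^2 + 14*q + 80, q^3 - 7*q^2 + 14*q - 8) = 1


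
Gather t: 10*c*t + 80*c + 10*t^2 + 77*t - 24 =80*c + 10*t^2 + t*(10*c + 77) - 24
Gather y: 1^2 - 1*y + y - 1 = 0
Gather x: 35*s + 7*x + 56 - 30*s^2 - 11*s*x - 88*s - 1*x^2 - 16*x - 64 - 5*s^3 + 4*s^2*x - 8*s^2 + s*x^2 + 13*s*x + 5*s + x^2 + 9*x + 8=-5*s^3 - 38*s^2 + s*x^2 - 48*s + x*(4*s^2 + 2*s)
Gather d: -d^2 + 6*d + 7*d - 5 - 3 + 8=-d^2 + 13*d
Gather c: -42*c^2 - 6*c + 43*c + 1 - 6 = -42*c^2 + 37*c - 5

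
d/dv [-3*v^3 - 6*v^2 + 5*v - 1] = -9*v^2 - 12*v + 5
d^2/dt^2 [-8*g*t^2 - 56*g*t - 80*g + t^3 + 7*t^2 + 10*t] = -16*g + 6*t + 14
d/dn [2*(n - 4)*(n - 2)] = 4*n - 12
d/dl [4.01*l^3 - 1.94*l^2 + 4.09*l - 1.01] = 12.03*l^2 - 3.88*l + 4.09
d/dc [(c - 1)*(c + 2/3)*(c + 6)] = 3*c^2 + 34*c/3 - 8/3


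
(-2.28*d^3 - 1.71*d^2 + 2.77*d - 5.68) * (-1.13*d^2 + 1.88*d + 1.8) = 2.5764*d^5 - 2.3541*d^4 - 10.4489*d^3 + 8.548*d^2 - 5.6924*d - 10.224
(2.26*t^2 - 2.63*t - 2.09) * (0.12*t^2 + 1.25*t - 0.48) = 0.2712*t^4 + 2.5094*t^3 - 4.6231*t^2 - 1.3501*t + 1.0032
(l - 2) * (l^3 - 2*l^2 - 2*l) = l^4 - 4*l^3 + 2*l^2 + 4*l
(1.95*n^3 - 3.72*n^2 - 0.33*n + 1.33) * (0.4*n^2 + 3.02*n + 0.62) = 0.78*n^5 + 4.401*n^4 - 10.1574*n^3 - 2.771*n^2 + 3.812*n + 0.8246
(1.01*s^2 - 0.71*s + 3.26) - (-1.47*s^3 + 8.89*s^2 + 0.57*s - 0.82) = 1.47*s^3 - 7.88*s^2 - 1.28*s + 4.08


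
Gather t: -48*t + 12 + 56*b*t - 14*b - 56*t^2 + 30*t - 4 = -14*b - 56*t^2 + t*(56*b - 18) + 8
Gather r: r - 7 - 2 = r - 9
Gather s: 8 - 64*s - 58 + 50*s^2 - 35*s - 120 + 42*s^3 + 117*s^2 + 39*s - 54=42*s^3 + 167*s^2 - 60*s - 224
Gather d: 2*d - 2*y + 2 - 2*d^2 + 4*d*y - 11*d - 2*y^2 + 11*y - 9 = -2*d^2 + d*(4*y - 9) - 2*y^2 + 9*y - 7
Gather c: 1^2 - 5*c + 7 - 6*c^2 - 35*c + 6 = -6*c^2 - 40*c + 14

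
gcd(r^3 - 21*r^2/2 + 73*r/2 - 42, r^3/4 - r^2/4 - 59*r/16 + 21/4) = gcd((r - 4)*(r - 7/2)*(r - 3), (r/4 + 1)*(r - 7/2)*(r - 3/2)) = r - 7/2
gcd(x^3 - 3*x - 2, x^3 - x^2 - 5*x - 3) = x^2 + 2*x + 1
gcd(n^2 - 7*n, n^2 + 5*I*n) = n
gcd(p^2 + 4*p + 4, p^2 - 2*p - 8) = p + 2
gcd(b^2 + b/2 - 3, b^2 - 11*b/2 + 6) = b - 3/2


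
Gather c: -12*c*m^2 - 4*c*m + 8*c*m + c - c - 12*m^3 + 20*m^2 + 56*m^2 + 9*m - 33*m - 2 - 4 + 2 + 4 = c*(-12*m^2 + 4*m) - 12*m^3 + 76*m^2 - 24*m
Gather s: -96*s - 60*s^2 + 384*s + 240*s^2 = 180*s^2 + 288*s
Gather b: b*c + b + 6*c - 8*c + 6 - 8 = b*(c + 1) - 2*c - 2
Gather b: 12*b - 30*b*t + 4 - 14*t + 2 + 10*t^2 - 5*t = b*(12 - 30*t) + 10*t^2 - 19*t + 6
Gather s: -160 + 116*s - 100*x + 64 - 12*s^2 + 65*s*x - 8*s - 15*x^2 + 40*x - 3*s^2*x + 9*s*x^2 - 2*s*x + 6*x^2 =s^2*(-3*x - 12) + s*(9*x^2 + 63*x + 108) - 9*x^2 - 60*x - 96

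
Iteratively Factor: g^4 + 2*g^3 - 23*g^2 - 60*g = (g - 5)*(g^3 + 7*g^2 + 12*g) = (g - 5)*(g + 3)*(g^2 + 4*g) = g*(g - 5)*(g + 3)*(g + 4)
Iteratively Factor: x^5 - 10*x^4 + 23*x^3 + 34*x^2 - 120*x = (x - 4)*(x^4 - 6*x^3 - x^2 + 30*x) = (x - 5)*(x - 4)*(x^3 - x^2 - 6*x) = (x - 5)*(x - 4)*(x + 2)*(x^2 - 3*x) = x*(x - 5)*(x - 4)*(x + 2)*(x - 3)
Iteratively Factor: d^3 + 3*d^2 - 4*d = (d - 1)*(d^2 + 4*d) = (d - 1)*(d + 4)*(d)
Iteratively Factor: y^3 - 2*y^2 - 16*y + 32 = (y - 2)*(y^2 - 16) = (y - 2)*(y + 4)*(y - 4)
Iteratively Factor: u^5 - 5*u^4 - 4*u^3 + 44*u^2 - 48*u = (u - 4)*(u^4 - u^3 - 8*u^2 + 12*u) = u*(u - 4)*(u^3 - u^2 - 8*u + 12) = u*(u - 4)*(u - 2)*(u^2 + u - 6) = u*(u - 4)*(u - 2)^2*(u + 3)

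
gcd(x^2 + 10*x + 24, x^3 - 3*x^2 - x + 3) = 1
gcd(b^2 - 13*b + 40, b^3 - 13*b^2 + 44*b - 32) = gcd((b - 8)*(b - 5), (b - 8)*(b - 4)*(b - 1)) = b - 8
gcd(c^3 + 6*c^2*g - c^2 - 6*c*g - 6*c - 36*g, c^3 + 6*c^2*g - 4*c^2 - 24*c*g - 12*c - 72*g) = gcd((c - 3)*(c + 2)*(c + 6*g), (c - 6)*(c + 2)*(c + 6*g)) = c^2 + 6*c*g + 2*c + 12*g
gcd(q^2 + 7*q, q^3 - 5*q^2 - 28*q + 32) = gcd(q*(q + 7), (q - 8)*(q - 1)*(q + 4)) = 1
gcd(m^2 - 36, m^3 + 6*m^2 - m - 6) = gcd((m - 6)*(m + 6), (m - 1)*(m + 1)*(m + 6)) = m + 6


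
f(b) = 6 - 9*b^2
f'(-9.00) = 162.00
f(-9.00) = -723.00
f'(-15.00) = 270.00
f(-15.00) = -2019.00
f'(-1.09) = 19.62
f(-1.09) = -4.69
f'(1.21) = -21.78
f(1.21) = -7.18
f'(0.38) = -6.84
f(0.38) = 4.70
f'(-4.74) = 85.32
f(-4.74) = -196.21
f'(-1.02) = 18.36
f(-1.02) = -3.36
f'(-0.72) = 12.96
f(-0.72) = 1.33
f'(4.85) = -87.30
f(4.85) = -205.70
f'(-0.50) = 9.00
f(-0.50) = 3.75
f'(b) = -18*b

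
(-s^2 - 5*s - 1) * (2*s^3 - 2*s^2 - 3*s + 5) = -2*s^5 - 8*s^4 + 11*s^3 + 12*s^2 - 22*s - 5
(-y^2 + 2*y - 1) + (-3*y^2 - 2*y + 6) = 5 - 4*y^2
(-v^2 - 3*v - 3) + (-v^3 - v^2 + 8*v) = -v^3 - 2*v^2 + 5*v - 3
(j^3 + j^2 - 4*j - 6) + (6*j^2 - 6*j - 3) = j^3 + 7*j^2 - 10*j - 9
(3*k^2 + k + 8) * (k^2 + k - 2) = 3*k^4 + 4*k^3 + 3*k^2 + 6*k - 16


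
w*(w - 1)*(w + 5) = w^3 + 4*w^2 - 5*w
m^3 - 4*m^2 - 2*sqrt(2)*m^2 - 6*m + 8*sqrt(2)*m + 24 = (m - 4)*(m - 3*sqrt(2))*(m + sqrt(2))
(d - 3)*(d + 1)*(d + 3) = d^3 + d^2 - 9*d - 9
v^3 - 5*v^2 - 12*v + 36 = (v - 6)*(v - 2)*(v + 3)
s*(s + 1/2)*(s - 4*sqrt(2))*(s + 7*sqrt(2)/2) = s^4 - sqrt(2)*s^3/2 + s^3/2 - 28*s^2 - sqrt(2)*s^2/4 - 14*s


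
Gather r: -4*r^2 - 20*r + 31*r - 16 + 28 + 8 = -4*r^2 + 11*r + 20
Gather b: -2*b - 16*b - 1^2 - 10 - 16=-18*b - 27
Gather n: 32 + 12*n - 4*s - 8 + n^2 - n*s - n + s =n^2 + n*(11 - s) - 3*s + 24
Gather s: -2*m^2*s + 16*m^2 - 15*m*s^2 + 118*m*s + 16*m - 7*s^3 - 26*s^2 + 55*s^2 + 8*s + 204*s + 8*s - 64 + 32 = 16*m^2 + 16*m - 7*s^3 + s^2*(29 - 15*m) + s*(-2*m^2 + 118*m + 220) - 32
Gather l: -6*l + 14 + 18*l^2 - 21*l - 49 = 18*l^2 - 27*l - 35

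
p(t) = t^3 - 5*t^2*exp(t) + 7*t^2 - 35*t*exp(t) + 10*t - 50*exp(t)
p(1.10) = -263.24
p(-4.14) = 7.77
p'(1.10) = -393.21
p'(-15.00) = 475.00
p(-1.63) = -3.25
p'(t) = -5*t^2*exp(t) + 3*t^2 - 45*t*exp(t) + 14*t - 85*exp(t) + 10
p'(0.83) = -264.80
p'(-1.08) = -15.96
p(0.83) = -175.49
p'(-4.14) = 3.71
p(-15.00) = -1950.00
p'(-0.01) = -73.85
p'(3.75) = -13674.80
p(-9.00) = -252.02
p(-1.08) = -10.02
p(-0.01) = -49.26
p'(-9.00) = 126.99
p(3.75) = -10508.04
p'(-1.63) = -9.73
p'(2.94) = -4850.83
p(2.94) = -3594.42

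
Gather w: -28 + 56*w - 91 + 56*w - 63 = 112*w - 182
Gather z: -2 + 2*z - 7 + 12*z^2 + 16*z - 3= 12*z^2 + 18*z - 12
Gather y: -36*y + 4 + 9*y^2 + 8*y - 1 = 9*y^2 - 28*y + 3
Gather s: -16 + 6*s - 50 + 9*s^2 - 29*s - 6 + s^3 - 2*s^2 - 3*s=s^3 + 7*s^2 - 26*s - 72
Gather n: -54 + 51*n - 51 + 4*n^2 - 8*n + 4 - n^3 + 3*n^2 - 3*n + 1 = -n^3 + 7*n^2 + 40*n - 100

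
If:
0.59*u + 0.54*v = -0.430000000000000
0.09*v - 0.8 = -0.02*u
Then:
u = -11.13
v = 11.36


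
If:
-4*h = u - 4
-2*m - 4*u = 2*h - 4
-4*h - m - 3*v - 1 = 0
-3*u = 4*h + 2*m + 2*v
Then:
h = 5/2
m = 23/2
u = -6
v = -15/2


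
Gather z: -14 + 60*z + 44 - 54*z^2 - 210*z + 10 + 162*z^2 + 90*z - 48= 108*z^2 - 60*z - 8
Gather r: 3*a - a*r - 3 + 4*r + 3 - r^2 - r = 3*a - r^2 + r*(3 - a)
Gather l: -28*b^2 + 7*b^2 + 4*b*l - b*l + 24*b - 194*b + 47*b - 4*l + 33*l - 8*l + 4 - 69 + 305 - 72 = -21*b^2 - 123*b + l*(3*b + 21) + 168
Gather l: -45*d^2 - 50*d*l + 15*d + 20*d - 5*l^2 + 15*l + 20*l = -45*d^2 + 35*d - 5*l^2 + l*(35 - 50*d)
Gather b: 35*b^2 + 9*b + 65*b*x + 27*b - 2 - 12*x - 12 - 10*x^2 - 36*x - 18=35*b^2 + b*(65*x + 36) - 10*x^2 - 48*x - 32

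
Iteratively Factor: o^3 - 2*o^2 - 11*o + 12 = (o - 1)*(o^2 - o - 12) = (o - 4)*(o - 1)*(o + 3)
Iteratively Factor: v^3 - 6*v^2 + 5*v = (v - 5)*(v^2 - v) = v*(v - 5)*(v - 1)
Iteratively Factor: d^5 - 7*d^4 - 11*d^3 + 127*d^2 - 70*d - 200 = (d - 5)*(d^4 - 2*d^3 - 21*d^2 + 22*d + 40) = (d - 5)*(d - 2)*(d^3 - 21*d - 20) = (d - 5)*(d - 2)*(d + 4)*(d^2 - 4*d - 5) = (d - 5)*(d - 2)*(d + 1)*(d + 4)*(d - 5)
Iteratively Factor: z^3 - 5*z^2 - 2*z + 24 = (z - 3)*(z^2 - 2*z - 8) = (z - 3)*(z + 2)*(z - 4)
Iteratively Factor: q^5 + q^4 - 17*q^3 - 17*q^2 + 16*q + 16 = (q - 1)*(q^4 + 2*q^3 - 15*q^2 - 32*q - 16) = (q - 1)*(q + 1)*(q^3 + q^2 - 16*q - 16) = (q - 1)*(q + 1)*(q + 4)*(q^2 - 3*q - 4) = (q - 1)*(q + 1)^2*(q + 4)*(q - 4)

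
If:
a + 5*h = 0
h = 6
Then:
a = -30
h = 6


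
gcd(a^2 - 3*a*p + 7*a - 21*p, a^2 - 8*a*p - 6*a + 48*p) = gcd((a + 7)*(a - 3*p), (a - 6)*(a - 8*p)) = 1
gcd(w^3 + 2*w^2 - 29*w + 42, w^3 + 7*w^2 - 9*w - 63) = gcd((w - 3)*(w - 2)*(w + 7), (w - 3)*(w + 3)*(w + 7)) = w^2 + 4*w - 21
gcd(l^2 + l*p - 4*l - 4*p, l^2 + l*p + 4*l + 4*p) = l + p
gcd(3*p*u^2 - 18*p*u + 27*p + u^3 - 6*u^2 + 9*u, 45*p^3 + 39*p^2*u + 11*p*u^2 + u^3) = 3*p + u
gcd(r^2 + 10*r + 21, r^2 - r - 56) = r + 7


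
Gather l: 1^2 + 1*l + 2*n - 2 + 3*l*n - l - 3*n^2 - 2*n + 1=3*l*n - 3*n^2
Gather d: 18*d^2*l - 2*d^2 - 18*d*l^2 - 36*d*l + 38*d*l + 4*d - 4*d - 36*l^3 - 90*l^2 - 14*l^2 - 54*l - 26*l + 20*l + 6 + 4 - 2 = d^2*(18*l - 2) + d*(-18*l^2 + 2*l) - 36*l^3 - 104*l^2 - 60*l + 8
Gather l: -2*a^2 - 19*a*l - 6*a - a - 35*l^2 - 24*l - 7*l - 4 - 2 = -2*a^2 - 7*a - 35*l^2 + l*(-19*a - 31) - 6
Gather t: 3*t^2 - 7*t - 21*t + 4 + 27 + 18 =3*t^2 - 28*t + 49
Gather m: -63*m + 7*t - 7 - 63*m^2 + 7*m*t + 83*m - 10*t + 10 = -63*m^2 + m*(7*t + 20) - 3*t + 3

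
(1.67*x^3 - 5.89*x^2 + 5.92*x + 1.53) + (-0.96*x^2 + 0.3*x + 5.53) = 1.67*x^3 - 6.85*x^2 + 6.22*x + 7.06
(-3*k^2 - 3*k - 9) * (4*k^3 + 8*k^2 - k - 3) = -12*k^5 - 36*k^4 - 57*k^3 - 60*k^2 + 18*k + 27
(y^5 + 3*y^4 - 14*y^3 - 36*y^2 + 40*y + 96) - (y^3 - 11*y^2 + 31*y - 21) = y^5 + 3*y^4 - 15*y^3 - 25*y^2 + 9*y + 117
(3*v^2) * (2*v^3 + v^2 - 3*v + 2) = 6*v^5 + 3*v^4 - 9*v^3 + 6*v^2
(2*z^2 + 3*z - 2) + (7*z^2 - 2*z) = 9*z^2 + z - 2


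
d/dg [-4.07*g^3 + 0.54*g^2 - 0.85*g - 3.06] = -12.21*g^2 + 1.08*g - 0.85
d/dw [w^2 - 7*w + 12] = 2*w - 7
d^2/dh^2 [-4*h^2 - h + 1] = -8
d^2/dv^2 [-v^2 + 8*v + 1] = -2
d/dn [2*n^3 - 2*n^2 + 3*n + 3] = 6*n^2 - 4*n + 3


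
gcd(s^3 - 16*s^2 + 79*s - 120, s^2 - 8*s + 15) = s^2 - 8*s + 15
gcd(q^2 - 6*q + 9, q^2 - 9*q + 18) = q - 3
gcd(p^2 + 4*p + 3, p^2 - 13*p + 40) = 1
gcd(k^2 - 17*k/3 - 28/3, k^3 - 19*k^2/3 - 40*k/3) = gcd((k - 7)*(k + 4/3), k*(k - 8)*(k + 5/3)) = 1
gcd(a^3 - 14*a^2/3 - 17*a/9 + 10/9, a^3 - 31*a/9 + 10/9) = a - 1/3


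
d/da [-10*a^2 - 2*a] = -20*a - 2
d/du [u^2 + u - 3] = 2*u + 1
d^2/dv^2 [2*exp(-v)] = 2*exp(-v)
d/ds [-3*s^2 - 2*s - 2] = -6*s - 2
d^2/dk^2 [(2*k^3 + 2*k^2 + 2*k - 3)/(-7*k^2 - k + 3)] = 2*(-128*k^3 + 333*k^2 - 117*k + 42)/(343*k^6 + 147*k^5 - 420*k^4 - 125*k^3 + 180*k^2 + 27*k - 27)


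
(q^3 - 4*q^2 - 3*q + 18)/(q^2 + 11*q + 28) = (q^3 - 4*q^2 - 3*q + 18)/(q^2 + 11*q + 28)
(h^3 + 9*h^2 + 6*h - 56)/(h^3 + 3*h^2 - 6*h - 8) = (h + 7)/(h + 1)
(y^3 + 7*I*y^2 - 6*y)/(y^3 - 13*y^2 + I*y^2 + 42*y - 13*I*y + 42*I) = y*(y + 6*I)/(y^2 - 13*y + 42)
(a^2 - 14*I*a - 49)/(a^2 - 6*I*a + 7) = (a - 7*I)/(a + I)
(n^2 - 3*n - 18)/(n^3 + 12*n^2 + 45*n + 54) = (n - 6)/(n^2 + 9*n + 18)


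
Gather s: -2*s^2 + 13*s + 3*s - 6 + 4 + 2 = -2*s^2 + 16*s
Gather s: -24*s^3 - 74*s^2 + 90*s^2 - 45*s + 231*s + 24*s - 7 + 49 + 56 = -24*s^3 + 16*s^2 + 210*s + 98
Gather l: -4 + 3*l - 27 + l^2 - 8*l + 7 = l^2 - 5*l - 24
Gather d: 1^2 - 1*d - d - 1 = -2*d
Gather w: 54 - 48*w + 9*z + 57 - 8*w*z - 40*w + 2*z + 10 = w*(-8*z - 88) + 11*z + 121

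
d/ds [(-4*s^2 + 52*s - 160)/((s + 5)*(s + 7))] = 20*(-5*s^2 + 2*s + 187)/(s^4 + 24*s^3 + 214*s^2 + 840*s + 1225)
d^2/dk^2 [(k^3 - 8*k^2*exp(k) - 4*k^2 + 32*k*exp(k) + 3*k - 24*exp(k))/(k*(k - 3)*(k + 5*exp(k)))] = (-13*k^5*exp(k) + 65*k^4*exp(2*k) + 39*k^4*exp(k) - 195*k^3*exp(2*k) - 78*k^3*exp(k) - 2*k^3 + 48*k^2*exp(k) + 240*k*exp(2*k) + 400*exp(3*k))/(k^3*(k^3 + 15*k^2*exp(k) + 75*k*exp(2*k) + 125*exp(3*k)))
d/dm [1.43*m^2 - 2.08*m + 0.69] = 2.86*m - 2.08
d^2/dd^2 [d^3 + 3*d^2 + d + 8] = 6*d + 6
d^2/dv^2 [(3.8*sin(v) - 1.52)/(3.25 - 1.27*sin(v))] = (13.232892*sin(v)^2 + 33.8637*sin(v) - 26.465784)/(2.048383*sin(v)^3 - 15.725775*sin(v)^2 + 40.243125*sin(v) - 34.328125)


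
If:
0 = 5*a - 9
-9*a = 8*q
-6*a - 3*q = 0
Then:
No Solution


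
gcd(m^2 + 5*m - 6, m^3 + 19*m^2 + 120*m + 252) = m + 6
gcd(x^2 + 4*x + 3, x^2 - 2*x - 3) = x + 1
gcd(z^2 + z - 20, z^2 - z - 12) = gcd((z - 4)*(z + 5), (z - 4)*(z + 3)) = z - 4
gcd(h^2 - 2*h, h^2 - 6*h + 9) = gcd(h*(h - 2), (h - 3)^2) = 1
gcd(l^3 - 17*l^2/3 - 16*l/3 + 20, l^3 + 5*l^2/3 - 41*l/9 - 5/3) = l - 5/3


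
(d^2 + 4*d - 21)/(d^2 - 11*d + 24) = (d + 7)/(d - 8)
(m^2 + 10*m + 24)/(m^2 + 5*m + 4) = (m + 6)/(m + 1)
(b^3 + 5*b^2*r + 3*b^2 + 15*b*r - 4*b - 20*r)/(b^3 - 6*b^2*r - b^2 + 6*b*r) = (-b^2 - 5*b*r - 4*b - 20*r)/(b*(-b + 6*r))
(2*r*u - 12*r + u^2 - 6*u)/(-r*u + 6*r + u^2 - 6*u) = (-2*r - u)/(r - u)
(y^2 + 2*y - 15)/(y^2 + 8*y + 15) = (y - 3)/(y + 3)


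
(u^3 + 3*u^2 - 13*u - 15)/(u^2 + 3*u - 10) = (u^2 - 2*u - 3)/(u - 2)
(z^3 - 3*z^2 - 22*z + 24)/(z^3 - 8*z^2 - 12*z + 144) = (z - 1)/(z - 6)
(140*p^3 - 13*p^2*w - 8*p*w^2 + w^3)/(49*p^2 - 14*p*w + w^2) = (20*p^2 + p*w - w^2)/(7*p - w)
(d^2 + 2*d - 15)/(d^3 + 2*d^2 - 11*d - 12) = (d + 5)/(d^2 + 5*d + 4)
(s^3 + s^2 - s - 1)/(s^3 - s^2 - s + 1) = (s + 1)/(s - 1)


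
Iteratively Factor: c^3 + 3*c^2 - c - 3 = (c - 1)*(c^2 + 4*c + 3) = (c - 1)*(c + 1)*(c + 3)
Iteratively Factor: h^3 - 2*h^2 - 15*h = (h)*(h^2 - 2*h - 15) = h*(h + 3)*(h - 5)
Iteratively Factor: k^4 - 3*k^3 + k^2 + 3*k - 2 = (k - 1)*(k^3 - 2*k^2 - k + 2) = (k - 1)*(k + 1)*(k^2 - 3*k + 2) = (k - 2)*(k - 1)*(k + 1)*(k - 1)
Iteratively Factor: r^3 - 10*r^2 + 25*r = (r - 5)*(r^2 - 5*r) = (r - 5)^2*(r)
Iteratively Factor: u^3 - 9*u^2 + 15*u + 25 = (u - 5)*(u^2 - 4*u - 5) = (u - 5)*(u + 1)*(u - 5)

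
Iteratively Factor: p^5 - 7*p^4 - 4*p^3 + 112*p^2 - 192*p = (p + 4)*(p^4 - 11*p^3 + 40*p^2 - 48*p) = (p - 3)*(p + 4)*(p^3 - 8*p^2 + 16*p) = p*(p - 3)*(p + 4)*(p^2 - 8*p + 16) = p*(p - 4)*(p - 3)*(p + 4)*(p - 4)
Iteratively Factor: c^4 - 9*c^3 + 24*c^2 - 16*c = (c - 1)*(c^3 - 8*c^2 + 16*c) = (c - 4)*(c - 1)*(c^2 - 4*c) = c*(c - 4)*(c - 1)*(c - 4)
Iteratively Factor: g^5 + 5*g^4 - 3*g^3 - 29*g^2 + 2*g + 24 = (g - 2)*(g^4 + 7*g^3 + 11*g^2 - 7*g - 12) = (g - 2)*(g + 1)*(g^3 + 6*g^2 + 5*g - 12) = (g - 2)*(g + 1)*(g + 3)*(g^2 + 3*g - 4) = (g - 2)*(g - 1)*(g + 1)*(g + 3)*(g + 4)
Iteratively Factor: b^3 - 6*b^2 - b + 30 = (b + 2)*(b^2 - 8*b + 15) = (b - 5)*(b + 2)*(b - 3)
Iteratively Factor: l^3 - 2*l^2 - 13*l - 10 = (l - 5)*(l^2 + 3*l + 2) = (l - 5)*(l + 1)*(l + 2)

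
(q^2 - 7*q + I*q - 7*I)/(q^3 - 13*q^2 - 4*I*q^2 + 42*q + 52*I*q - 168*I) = (q + I)/(q^2 + q*(-6 - 4*I) + 24*I)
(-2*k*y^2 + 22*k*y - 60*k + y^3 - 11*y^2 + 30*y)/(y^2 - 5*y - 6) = (-2*k*y + 10*k + y^2 - 5*y)/(y + 1)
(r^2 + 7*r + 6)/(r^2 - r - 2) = (r + 6)/(r - 2)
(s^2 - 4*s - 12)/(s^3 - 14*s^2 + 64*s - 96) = (s + 2)/(s^2 - 8*s + 16)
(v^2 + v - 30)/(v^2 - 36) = (v - 5)/(v - 6)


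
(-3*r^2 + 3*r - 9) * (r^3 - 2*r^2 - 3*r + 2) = -3*r^5 + 9*r^4 - 6*r^3 + 3*r^2 + 33*r - 18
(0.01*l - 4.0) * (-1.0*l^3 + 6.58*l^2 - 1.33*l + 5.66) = -0.01*l^4 + 4.0658*l^3 - 26.3333*l^2 + 5.3766*l - 22.64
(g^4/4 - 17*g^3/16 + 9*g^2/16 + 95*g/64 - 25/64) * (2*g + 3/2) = g^5/2 - 7*g^4/4 - 15*g^3/32 + 61*g^2/16 + 185*g/128 - 75/128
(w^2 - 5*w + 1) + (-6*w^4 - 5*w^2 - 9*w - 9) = -6*w^4 - 4*w^2 - 14*w - 8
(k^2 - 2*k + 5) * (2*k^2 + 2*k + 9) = 2*k^4 - 2*k^3 + 15*k^2 - 8*k + 45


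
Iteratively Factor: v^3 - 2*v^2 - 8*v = (v + 2)*(v^2 - 4*v) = v*(v + 2)*(v - 4)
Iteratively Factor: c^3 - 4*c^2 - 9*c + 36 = (c - 4)*(c^2 - 9) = (c - 4)*(c + 3)*(c - 3)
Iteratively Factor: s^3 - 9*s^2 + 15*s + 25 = (s + 1)*(s^2 - 10*s + 25) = (s - 5)*(s + 1)*(s - 5)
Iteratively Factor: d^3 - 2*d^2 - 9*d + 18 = (d - 3)*(d^2 + d - 6) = (d - 3)*(d - 2)*(d + 3)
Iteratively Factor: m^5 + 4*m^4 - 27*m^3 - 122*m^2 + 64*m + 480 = (m - 5)*(m^4 + 9*m^3 + 18*m^2 - 32*m - 96) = (m - 5)*(m + 4)*(m^3 + 5*m^2 - 2*m - 24) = (m - 5)*(m + 4)^2*(m^2 + m - 6) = (m - 5)*(m - 2)*(m + 4)^2*(m + 3)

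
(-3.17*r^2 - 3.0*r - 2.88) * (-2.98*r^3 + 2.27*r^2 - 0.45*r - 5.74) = 9.4466*r^5 + 1.7441*r^4 + 3.1989*r^3 + 13.0082*r^2 + 18.516*r + 16.5312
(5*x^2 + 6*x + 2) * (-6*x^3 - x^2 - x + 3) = -30*x^5 - 41*x^4 - 23*x^3 + 7*x^2 + 16*x + 6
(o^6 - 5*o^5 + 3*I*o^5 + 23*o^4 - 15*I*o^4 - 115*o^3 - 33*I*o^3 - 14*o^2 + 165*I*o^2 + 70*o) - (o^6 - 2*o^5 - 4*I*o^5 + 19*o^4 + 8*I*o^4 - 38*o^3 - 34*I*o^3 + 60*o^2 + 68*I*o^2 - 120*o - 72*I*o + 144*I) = -3*o^5 + 7*I*o^5 + 4*o^4 - 23*I*o^4 - 77*o^3 + I*o^3 - 74*o^2 + 97*I*o^2 + 190*o + 72*I*o - 144*I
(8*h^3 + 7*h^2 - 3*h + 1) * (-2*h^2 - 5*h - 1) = -16*h^5 - 54*h^4 - 37*h^3 + 6*h^2 - 2*h - 1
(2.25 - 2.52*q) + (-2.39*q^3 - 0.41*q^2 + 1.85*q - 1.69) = -2.39*q^3 - 0.41*q^2 - 0.67*q + 0.56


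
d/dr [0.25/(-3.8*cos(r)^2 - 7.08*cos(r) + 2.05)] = -(1.9*cos(r) + 1.77)*sin(r)/(3.8*cos(r)^2 + 7.08*cos(r) - 2.05)^2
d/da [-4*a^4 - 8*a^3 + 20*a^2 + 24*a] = -16*a^3 - 24*a^2 + 40*a + 24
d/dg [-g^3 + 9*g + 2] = 9 - 3*g^2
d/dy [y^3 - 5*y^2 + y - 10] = 3*y^2 - 10*y + 1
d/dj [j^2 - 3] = 2*j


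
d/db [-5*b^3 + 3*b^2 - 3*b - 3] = -15*b^2 + 6*b - 3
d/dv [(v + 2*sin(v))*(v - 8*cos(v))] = (v + 2*sin(v))*(8*sin(v) + 1) + (v - 8*cos(v))*(2*cos(v) + 1)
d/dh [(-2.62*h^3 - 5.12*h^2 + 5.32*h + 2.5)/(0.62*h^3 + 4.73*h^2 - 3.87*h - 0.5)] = (-9.2182*h^4 + 13.682*h^3 - 6.0692*h^2 - 18.53*h + 7.015)/(0.3844*h^6 + 5.8652*h^5 + 17.5741*h^4 - 37.2302*h^3 + 10.2469*h^2 + 3.87*h + 0.25)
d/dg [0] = 0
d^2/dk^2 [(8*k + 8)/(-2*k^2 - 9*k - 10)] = 16*(-(k + 1)*(4*k + 9)^2 + (6*k + 11)*(2*k^2 + 9*k + 10))/(2*k^2 + 9*k + 10)^3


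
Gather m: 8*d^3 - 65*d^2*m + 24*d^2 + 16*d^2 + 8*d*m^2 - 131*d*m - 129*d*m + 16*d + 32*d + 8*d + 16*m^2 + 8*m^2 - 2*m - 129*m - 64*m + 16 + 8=8*d^3 + 40*d^2 + 56*d + m^2*(8*d + 24) + m*(-65*d^2 - 260*d - 195) + 24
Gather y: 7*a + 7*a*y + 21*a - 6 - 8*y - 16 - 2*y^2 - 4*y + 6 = 28*a - 2*y^2 + y*(7*a - 12) - 16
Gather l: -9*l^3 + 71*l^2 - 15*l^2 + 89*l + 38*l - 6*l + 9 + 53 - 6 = -9*l^3 + 56*l^2 + 121*l + 56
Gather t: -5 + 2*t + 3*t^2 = 3*t^2 + 2*t - 5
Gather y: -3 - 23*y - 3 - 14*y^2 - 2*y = -14*y^2 - 25*y - 6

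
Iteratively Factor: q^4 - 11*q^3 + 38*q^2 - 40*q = (q - 2)*(q^3 - 9*q^2 + 20*q) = (q - 4)*(q - 2)*(q^2 - 5*q) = (q - 5)*(q - 4)*(q - 2)*(q)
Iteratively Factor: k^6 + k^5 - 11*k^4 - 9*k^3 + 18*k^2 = (k - 3)*(k^5 + 4*k^4 + k^3 - 6*k^2) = k*(k - 3)*(k^4 + 4*k^3 + k^2 - 6*k) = k*(k - 3)*(k - 1)*(k^3 + 5*k^2 + 6*k) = k*(k - 3)*(k - 1)*(k + 2)*(k^2 + 3*k) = k^2*(k - 3)*(k - 1)*(k + 2)*(k + 3)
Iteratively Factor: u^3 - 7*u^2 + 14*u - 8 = (u - 2)*(u^2 - 5*u + 4) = (u - 4)*(u - 2)*(u - 1)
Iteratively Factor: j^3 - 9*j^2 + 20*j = (j)*(j^2 - 9*j + 20) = j*(j - 4)*(j - 5)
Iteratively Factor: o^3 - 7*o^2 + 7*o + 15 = (o - 3)*(o^2 - 4*o - 5) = (o - 5)*(o - 3)*(o + 1)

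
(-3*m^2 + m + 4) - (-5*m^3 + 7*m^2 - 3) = 5*m^3 - 10*m^2 + m + 7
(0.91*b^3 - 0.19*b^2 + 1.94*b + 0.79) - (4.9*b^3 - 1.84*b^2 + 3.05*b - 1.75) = -3.99*b^3 + 1.65*b^2 - 1.11*b + 2.54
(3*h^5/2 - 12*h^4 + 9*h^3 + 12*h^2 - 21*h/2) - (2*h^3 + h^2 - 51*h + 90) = 3*h^5/2 - 12*h^4 + 7*h^3 + 11*h^2 + 81*h/2 - 90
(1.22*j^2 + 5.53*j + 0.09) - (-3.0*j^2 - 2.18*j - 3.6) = 4.22*j^2 + 7.71*j + 3.69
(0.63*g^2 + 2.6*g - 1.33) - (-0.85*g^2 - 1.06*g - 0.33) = 1.48*g^2 + 3.66*g - 1.0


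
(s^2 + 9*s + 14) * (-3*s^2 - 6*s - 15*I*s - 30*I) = -3*s^4 - 33*s^3 - 15*I*s^3 - 96*s^2 - 165*I*s^2 - 84*s - 480*I*s - 420*I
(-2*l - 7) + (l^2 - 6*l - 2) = l^2 - 8*l - 9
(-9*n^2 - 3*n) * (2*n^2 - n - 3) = -18*n^4 + 3*n^3 + 30*n^2 + 9*n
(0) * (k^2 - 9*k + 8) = 0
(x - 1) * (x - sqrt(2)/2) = x^2 - x - sqrt(2)*x/2 + sqrt(2)/2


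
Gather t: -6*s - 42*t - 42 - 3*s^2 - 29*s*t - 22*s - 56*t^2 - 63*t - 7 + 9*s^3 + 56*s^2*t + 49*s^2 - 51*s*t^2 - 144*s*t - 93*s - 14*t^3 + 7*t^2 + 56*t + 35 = 9*s^3 + 46*s^2 - 121*s - 14*t^3 + t^2*(-51*s - 49) + t*(56*s^2 - 173*s - 49) - 14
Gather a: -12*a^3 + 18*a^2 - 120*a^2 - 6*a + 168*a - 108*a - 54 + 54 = -12*a^3 - 102*a^2 + 54*a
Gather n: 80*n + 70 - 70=80*n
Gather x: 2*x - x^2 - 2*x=-x^2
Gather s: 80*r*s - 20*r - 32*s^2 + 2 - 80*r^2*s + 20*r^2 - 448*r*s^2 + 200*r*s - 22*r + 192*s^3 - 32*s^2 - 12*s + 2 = 20*r^2 - 42*r + 192*s^3 + s^2*(-448*r - 64) + s*(-80*r^2 + 280*r - 12) + 4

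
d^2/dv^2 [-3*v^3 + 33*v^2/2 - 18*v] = 33 - 18*v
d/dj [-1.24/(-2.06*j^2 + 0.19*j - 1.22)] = (0.2356 - 5.1088*j)/(2.06*j^2 - 0.19*j + 1.22)^2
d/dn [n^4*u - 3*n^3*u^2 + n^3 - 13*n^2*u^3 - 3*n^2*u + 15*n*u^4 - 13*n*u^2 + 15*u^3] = 4*n^3*u - 9*n^2*u^2 + 3*n^2 - 26*n*u^3 - 6*n*u + 15*u^4 - 13*u^2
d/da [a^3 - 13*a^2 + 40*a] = 3*a^2 - 26*a + 40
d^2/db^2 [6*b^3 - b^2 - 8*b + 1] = 36*b - 2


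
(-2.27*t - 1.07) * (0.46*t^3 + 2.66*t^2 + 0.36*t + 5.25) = -1.0442*t^4 - 6.5304*t^3 - 3.6634*t^2 - 12.3027*t - 5.6175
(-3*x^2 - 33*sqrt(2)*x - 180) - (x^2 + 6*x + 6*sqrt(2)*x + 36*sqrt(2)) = -4*x^2 - 39*sqrt(2)*x - 6*x - 180 - 36*sqrt(2)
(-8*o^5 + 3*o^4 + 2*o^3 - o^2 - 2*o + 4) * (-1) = 8*o^5 - 3*o^4 - 2*o^3 + o^2 + 2*o - 4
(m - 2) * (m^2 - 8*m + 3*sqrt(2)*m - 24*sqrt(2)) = m^3 - 10*m^2 + 3*sqrt(2)*m^2 - 30*sqrt(2)*m + 16*m + 48*sqrt(2)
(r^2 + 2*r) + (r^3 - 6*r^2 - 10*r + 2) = r^3 - 5*r^2 - 8*r + 2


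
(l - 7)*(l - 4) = l^2 - 11*l + 28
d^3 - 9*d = d*(d - 3)*(d + 3)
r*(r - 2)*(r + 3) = r^3 + r^2 - 6*r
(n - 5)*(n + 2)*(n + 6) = n^3 + 3*n^2 - 28*n - 60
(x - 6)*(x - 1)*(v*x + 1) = v*x^3 - 7*v*x^2 + 6*v*x + x^2 - 7*x + 6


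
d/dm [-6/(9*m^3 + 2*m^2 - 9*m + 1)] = 6*(27*m^2 + 4*m - 9)/(9*m^3 + 2*m^2 - 9*m + 1)^2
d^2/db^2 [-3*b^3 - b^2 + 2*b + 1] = -18*b - 2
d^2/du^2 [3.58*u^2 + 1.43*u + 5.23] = 7.16000000000000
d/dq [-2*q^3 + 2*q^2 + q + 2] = -6*q^2 + 4*q + 1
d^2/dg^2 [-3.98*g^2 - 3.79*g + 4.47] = -7.96000000000000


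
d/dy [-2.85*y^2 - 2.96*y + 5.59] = -5.7*y - 2.96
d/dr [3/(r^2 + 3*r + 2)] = 3*(-2*r - 3)/(r^2 + 3*r + 2)^2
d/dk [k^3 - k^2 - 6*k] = 3*k^2 - 2*k - 6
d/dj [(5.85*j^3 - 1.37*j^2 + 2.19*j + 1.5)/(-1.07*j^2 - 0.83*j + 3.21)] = (-6.2595*j^4 - 9.711*j^3 + 59.8159*j^2 - 5.5854*j + 8.2749)/(1.1449*j^4 + 1.7762*j^3 - 6.1805*j^2 - 5.3286*j + 10.3041)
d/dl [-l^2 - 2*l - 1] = -2*l - 2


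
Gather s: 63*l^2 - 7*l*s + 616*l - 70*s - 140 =63*l^2 + 616*l + s*(-7*l - 70) - 140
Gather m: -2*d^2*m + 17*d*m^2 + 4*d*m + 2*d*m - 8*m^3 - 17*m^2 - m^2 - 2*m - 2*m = -8*m^3 + m^2*(17*d - 18) + m*(-2*d^2 + 6*d - 4)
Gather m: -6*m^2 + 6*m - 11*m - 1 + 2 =-6*m^2 - 5*m + 1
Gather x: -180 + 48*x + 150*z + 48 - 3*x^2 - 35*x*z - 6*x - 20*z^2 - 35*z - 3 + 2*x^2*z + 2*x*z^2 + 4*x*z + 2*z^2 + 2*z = x^2*(2*z - 3) + x*(2*z^2 - 31*z + 42) - 18*z^2 + 117*z - 135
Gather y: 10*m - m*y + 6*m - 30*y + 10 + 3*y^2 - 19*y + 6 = 16*m + 3*y^2 + y*(-m - 49) + 16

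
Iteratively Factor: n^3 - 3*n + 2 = (n - 1)*(n^2 + n - 2) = (n - 1)^2*(n + 2)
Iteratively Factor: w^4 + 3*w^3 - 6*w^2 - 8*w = (w - 2)*(w^3 + 5*w^2 + 4*w) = w*(w - 2)*(w^2 + 5*w + 4) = w*(w - 2)*(w + 1)*(w + 4)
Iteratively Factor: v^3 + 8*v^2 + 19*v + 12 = (v + 3)*(v^2 + 5*v + 4) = (v + 1)*(v + 3)*(v + 4)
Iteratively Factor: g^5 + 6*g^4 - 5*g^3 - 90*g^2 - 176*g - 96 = (g - 4)*(g^4 + 10*g^3 + 35*g^2 + 50*g + 24) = (g - 4)*(g + 3)*(g^3 + 7*g^2 + 14*g + 8) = (g - 4)*(g + 2)*(g + 3)*(g^2 + 5*g + 4) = (g - 4)*(g + 1)*(g + 2)*(g + 3)*(g + 4)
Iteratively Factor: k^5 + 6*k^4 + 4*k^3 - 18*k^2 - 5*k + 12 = (k + 3)*(k^4 + 3*k^3 - 5*k^2 - 3*k + 4) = (k - 1)*(k + 3)*(k^3 + 4*k^2 - k - 4) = (k - 1)^2*(k + 3)*(k^2 + 5*k + 4) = (k - 1)^2*(k + 1)*(k + 3)*(k + 4)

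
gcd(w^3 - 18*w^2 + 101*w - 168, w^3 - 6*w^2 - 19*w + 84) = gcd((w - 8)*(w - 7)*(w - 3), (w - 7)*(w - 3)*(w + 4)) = w^2 - 10*w + 21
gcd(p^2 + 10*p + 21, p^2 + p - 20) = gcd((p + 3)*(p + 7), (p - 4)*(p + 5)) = 1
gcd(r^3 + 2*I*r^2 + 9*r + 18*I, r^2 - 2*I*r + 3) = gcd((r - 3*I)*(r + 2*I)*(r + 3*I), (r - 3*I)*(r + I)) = r - 3*I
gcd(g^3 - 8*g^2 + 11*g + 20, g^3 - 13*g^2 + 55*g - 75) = g - 5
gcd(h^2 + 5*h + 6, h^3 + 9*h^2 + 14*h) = h + 2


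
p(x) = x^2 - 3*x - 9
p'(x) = 2*x - 3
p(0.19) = -9.53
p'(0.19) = -2.62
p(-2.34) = 3.50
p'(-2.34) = -7.68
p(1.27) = -11.20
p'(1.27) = -0.46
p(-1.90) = 0.31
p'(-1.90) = -6.80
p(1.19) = -11.15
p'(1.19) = -0.62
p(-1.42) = -2.72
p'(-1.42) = -5.84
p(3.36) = -7.79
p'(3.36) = 3.72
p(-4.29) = 22.27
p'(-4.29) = -11.58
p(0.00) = -9.00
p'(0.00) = -3.00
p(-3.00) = 9.00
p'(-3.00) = -9.00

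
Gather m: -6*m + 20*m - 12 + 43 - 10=14*m + 21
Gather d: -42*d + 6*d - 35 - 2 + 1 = -36*d - 36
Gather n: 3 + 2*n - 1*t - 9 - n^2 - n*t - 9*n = -n^2 + n*(-t - 7) - t - 6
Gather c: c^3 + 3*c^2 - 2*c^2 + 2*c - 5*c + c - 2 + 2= c^3 + c^2 - 2*c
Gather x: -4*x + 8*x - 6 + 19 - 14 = 4*x - 1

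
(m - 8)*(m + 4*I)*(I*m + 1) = I*m^3 - 3*m^2 - 8*I*m^2 + 24*m + 4*I*m - 32*I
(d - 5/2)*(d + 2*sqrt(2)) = d^2 - 5*d/2 + 2*sqrt(2)*d - 5*sqrt(2)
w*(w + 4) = w^2 + 4*w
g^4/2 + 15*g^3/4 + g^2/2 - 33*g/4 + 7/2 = (g/2 + 1)*(g - 1)*(g - 1/2)*(g + 7)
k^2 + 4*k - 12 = (k - 2)*(k + 6)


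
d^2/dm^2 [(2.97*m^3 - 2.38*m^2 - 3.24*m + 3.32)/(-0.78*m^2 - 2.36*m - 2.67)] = (7.105427357601e-15*m^4 - 25.532556*m^3 - 154.14624*m^2 - 204.191478*m - 30.051892)/(0.474552*m^6 + 4.307472*m^5 + 17.906148*m^4 + 42.633872*m^3 + 61.294122*m^2 + 50.472612*m + 19.034163)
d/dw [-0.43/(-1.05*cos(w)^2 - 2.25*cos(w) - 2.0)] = (0.903*cos(w) + 0.9675)*sin(w)/(1.05*cos(w)^2 + 2.25*cos(w) + 2.0)^2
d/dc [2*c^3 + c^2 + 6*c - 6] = 6*c^2 + 2*c + 6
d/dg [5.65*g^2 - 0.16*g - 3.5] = 11.3*g - 0.16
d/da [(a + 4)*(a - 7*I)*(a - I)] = 3*a^2 + a*(8 - 16*I) - 7 - 32*I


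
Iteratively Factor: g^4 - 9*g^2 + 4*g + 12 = (g - 2)*(g^3 + 2*g^2 - 5*g - 6) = (g - 2)^2*(g^2 + 4*g + 3) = (g - 2)^2*(g + 1)*(g + 3)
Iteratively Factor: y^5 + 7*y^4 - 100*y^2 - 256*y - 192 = (y - 4)*(y^4 + 11*y^3 + 44*y^2 + 76*y + 48) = (y - 4)*(y + 3)*(y^3 + 8*y^2 + 20*y + 16) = (y - 4)*(y + 3)*(y + 4)*(y^2 + 4*y + 4) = (y - 4)*(y + 2)*(y + 3)*(y + 4)*(y + 2)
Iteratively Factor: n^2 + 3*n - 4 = (n - 1)*(n + 4)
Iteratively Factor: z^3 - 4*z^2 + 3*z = (z)*(z^2 - 4*z + 3) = z*(z - 1)*(z - 3)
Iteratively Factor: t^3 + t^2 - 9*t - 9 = (t + 3)*(t^2 - 2*t - 3) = (t - 3)*(t + 3)*(t + 1)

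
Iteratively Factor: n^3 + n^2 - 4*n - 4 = (n - 2)*(n^2 + 3*n + 2) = (n - 2)*(n + 2)*(n + 1)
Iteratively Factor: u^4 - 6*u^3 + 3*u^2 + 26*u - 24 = (u - 1)*(u^3 - 5*u^2 - 2*u + 24) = (u - 4)*(u - 1)*(u^2 - u - 6) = (u - 4)*(u - 3)*(u - 1)*(u + 2)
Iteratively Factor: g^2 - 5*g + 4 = (g - 4)*(g - 1)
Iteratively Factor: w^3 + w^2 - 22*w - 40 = (w - 5)*(w^2 + 6*w + 8) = (w - 5)*(w + 4)*(w + 2)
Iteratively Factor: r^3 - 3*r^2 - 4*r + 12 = (r - 2)*(r^2 - r - 6) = (r - 3)*(r - 2)*(r + 2)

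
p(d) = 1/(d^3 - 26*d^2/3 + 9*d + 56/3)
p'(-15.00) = 0.00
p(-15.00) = 0.00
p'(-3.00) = -0.00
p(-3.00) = -0.00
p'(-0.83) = -1.17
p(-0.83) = 0.21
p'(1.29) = 0.03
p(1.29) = 0.06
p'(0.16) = -0.02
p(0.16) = 0.05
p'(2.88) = 1.38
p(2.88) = -0.29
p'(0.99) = 0.01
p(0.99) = 0.05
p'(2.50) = 2.26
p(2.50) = 0.38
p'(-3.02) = -0.01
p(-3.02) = -0.01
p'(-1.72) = -0.06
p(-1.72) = -0.04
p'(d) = (-3*d^2 + 52*d/3 - 9)/(d^3 - 26*d^2/3 + 9*d + 56/3)^2 = 3*(-9*d^2 + 52*d - 27)/(3*d^3 - 26*d^2 + 27*d + 56)^2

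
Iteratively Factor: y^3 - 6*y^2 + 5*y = (y)*(y^2 - 6*y + 5) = y*(y - 5)*(y - 1)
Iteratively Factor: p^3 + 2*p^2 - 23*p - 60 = (p + 3)*(p^2 - p - 20) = (p + 3)*(p + 4)*(p - 5)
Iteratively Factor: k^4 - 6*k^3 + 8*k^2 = (k - 2)*(k^3 - 4*k^2) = (k - 4)*(k - 2)*(k^2) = k*(k - 4)*(k - 2)*(k)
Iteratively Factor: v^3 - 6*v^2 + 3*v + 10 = (v - 5)*(v^2 - v - 2) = (v - 5)*(v + 1)*(v - 2)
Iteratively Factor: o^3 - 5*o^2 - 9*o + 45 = (o + 3)*(o^2 - 8*o + 15) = (o - 3)*(o + 3)*(o - 5)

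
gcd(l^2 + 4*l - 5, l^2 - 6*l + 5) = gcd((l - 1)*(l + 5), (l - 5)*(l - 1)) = l - 1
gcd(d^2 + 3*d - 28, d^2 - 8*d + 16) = d - 4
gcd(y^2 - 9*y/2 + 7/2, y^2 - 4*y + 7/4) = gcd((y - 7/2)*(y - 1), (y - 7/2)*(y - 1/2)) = y - 7/2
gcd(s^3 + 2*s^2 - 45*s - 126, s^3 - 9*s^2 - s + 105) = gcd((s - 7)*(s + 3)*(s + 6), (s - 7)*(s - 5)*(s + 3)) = s^2 - 4*s - 21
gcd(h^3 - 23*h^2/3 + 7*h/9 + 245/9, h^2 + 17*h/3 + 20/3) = h + 5/3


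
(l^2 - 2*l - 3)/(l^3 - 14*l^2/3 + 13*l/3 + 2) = 3*(l + 1)/(3*l^2 - 5*l - 2)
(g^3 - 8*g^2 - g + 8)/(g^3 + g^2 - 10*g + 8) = (g^2 - 7*g - 8)/(g^2 + 2*g - 8)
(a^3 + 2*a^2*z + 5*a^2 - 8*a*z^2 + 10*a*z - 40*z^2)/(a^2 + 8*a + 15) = (a^2 + 2*a*z - 8*z^2)/(a + 3)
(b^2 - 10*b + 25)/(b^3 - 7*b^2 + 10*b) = (b - 5)/(b*(b - 2))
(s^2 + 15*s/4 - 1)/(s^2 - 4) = (s^2 + 15*s/4 - 1)/(s^2 - 4)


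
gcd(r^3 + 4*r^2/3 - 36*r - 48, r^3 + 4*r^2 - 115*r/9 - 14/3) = r + 6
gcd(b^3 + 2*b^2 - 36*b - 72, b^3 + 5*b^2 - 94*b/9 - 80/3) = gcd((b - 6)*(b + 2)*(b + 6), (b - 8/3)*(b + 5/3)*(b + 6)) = b + 6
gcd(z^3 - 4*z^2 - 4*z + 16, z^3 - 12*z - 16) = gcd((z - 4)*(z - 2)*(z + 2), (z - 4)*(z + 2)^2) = z^2 - 2*z - 8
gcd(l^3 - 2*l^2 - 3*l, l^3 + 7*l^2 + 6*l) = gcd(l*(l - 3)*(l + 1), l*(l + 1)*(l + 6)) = l^2 + l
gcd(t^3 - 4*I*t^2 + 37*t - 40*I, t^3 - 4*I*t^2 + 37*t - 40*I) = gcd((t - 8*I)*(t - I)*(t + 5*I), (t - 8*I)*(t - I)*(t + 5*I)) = t^3 - 4*I*t^2 + 37*t - 40*I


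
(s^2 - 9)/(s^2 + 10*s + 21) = (s - 3)/(s + 7)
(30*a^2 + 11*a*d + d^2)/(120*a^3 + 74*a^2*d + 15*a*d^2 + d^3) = 1/(4*a + d)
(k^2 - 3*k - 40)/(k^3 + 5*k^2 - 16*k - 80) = (k - 8)/(k^2 - 16)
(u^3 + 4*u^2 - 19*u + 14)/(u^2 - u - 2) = (u^2 + 6*u - 7)/(u + 1)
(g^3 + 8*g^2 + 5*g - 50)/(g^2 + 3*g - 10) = g + 5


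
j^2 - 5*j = j*(j - 5)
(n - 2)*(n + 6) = n^2 + 4*n - 12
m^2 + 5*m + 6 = (m + 2)*(m + 3)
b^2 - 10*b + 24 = (b - 6)*(b - 4)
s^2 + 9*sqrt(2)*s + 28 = (s + 2*sqrt(2))*(s + 7*sqrt(2))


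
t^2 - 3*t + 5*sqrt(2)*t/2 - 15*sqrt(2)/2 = (t - 3)*(t + 5*sqrt(2)/2)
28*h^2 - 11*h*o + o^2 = (-7*h + o)*(-4*h + o)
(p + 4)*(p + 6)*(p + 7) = p^3 + 17*p^2 + 94*p + 168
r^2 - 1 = (r - 1)*(r + 1)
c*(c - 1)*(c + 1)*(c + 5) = c^4 + 5*c^3 - c^2 - 5*c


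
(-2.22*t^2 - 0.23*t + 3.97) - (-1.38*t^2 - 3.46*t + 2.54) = -0.84*t^2 + 3.23*t + 1.43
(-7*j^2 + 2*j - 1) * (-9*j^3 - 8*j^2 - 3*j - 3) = 63*j^5 + 38*j^4 + 14*j^3 + 23*j^2 - 3*j + 3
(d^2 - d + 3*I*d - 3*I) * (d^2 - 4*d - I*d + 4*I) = d^4 - 5*d^3 + 2*I*d^3 + 7*d^2 - 10*I*d^2 - 15*d + 8*I*d + 12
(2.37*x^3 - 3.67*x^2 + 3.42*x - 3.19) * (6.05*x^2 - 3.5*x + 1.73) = 14.3385*x^5 - 30.4985*x^4 + 37.6361*x^3 - 37.6186*x^2 + 17.0816*x - 5.5187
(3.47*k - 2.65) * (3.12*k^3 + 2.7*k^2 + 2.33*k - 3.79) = 10.8264*k^4 + 1.101*k^3 + 0.9301*k^2 - 19.3258*k + 10.0435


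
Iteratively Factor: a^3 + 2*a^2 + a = (a + 1)*(a^2 + a) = a*(a + 1)*(a + 1)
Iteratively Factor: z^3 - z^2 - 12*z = (z + 3)*(z^2 - 4*z) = (z - 4)*(z + 3)*(z)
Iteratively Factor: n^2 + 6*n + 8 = (n + 4)*(n + 2)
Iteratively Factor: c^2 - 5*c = (c - 5)*(c)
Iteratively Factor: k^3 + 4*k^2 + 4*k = (k)*(k^2 + 4*k + 4) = k*(k + 2)*(k + 2)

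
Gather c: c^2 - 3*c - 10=c^2 - 3*c - 10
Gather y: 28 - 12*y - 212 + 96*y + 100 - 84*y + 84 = 0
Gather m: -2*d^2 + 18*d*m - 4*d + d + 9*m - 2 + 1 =-2*d^2 - 3*d + m*(18*d + 9) - 1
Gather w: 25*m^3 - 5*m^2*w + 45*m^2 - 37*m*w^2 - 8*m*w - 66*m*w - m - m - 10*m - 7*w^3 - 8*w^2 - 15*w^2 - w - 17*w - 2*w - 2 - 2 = 25*m^3 + 45*m^2 - 12*m - 7*w^3 + w^2*(-37*m - 23) + w*(-5*m^2 - 74*m - 20) - 4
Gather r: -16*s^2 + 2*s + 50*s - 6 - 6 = -16*s^2 + 52*s - 12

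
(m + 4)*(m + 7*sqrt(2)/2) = m^2 + 4*m + 7*sqrt(2)*m/2 + 14*sqrt(2)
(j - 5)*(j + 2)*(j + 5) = j^3 + 2*j^2 - 25*j - 50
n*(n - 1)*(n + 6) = n^3 + 5*n^2 - 6*n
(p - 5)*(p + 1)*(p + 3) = p^3 - p^2 - 17*p - 15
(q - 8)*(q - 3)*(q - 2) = q^3 - 13*q^2 + 46*q - 48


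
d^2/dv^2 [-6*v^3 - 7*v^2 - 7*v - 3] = -36*v - 14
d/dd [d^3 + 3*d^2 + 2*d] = 3*d^2 + 6*d + 2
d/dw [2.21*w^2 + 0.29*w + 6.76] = 4.42*w + 0.29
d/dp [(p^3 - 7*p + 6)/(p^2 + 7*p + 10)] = (p^4 + 14*p^3 + 37*p^2 - 12*p - 112)/(p^4 + 14*p^3 + 69*p^2 + 140*p + 100)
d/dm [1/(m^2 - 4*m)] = 2*(2 - m)/(m^2*(m - 4)^2)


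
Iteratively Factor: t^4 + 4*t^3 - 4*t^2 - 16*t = (t - 2)*(t^3 + 6*t^2 + 8*t) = t*(t - 2)*(t^2 + 6*t + 8) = t*(t - 2)*(t + 4)*(t + 2)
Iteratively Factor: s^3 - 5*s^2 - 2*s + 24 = (s - 4)*(s^2 - s - 6) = (s - 4)*(s - 3)*(s + 2)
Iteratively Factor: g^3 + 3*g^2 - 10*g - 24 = (g + 4)*(g^2 - g - 6) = (g - 3)*(g + 4)*(g + 2)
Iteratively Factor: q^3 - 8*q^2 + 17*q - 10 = (q - 1)*(q^2 - 7*q + 10) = (q - 2)*(q - 1)*(q - 5)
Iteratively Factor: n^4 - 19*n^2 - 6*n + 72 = (n - 2)*(n^3 + 2*n^2 - 15*n - 36) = (n - 2)*(n + 3)*(n^2 - n - 12) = (n - 2)*(n + 3)^2*(n - 4)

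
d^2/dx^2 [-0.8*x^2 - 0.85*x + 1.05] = -1.60000000000000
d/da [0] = 0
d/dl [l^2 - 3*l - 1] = 2*l - 3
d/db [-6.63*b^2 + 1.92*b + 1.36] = 1.92 - 13.26*b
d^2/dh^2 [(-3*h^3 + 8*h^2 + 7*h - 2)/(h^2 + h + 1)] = 2*(-h^3 - 39*h^2 - 36*h + 1)/(h^6 + 3*h^5 + 6*h^4 + 7*h^3 + 6*h^2 + 3*h + 1)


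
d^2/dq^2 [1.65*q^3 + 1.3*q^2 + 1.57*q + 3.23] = 9.9*q + 2.6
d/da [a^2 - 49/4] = 2*a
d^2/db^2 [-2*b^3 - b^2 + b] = -12*b - 2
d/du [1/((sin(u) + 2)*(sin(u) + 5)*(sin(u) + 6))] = (-26*sin(u) + 3*cos(u)^2 - 55)*cos(u)/((sin(u) + 2)^2*(sin(u) + 5)^2*(sin(u) + 6)^2)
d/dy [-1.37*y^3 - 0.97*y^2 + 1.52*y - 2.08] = -4.11*y^2 - 1.94*y + 1.52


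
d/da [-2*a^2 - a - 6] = -4*a - 1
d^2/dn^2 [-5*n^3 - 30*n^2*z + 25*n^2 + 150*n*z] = -30*n - 60*z + 50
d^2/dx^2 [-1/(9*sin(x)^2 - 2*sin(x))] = 2*(162*sin(x) - 27 - 241/sin(x) + 54/sin(x)^2 - 4/sin(x)^3)/(9*sin(x) - 2)^3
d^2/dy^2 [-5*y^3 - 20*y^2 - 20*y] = -30*y - 40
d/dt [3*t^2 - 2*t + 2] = 6*t - 2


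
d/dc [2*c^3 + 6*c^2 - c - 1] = 6*c^2 + 12*c - 1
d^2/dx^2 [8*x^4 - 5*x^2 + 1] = 96*x^2 - 10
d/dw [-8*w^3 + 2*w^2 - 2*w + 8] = -24*w^2 + 4*w - 2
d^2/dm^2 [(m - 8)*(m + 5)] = 2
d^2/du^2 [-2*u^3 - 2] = -12*u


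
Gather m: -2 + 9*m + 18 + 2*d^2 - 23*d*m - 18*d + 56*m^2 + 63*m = 2*d^2 - 18*d + 56*m^2 + m*(72 - 23*d) + 16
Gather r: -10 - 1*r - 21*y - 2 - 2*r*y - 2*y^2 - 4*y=r*(-2*y - 1) - 2*y^2 - 25*y - 12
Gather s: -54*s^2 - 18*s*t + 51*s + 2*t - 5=-54*s^2 + s*(51 - 18*t) + 2*t - 5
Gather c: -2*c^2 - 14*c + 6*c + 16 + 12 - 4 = -2*c^2 - 8*c + 24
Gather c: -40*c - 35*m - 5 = -40*c - 35*m - 5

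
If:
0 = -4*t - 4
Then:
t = -1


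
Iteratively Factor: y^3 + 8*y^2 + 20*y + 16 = (y + 2)*(y^2 + 6*y + 8) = (y + 2)*(y + 4)*(y + 2)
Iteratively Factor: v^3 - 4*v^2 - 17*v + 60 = (v - 5)*(v^2 + v - 12) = (v - 5)*(v - 3)*(v + 4)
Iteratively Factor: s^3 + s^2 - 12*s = (s + 4)*(s^2 - 3*s) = s*(s + 4)*(s - 3)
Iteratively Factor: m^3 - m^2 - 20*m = (m - 5)*(m^2 + 4*m) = m*(m - 5)*(m + 4)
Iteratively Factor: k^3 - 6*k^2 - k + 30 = (k - 5)*(k^2 - k - 6) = (k - 5)*(k + 2)*(k - 3)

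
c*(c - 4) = c^2 - 4*c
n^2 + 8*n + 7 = (n + 1)*(n + 7)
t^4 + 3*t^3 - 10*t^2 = t^2*(t - 2)*(t + 5)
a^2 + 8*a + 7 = (a + 1)*(a + 7)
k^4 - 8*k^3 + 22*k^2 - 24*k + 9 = (k - 3)^2*(k - 1)^2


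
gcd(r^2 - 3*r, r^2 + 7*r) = r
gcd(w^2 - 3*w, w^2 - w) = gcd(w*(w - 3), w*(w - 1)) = w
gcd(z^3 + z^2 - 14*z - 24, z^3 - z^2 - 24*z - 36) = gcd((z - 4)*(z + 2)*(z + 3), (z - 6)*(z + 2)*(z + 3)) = z^2 + 5*z + 6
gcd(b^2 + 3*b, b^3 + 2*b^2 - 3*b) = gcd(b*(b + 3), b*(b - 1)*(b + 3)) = b^2 + 3*b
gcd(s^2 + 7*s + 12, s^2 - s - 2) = 1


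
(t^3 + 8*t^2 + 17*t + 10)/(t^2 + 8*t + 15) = (t^2 + 3*t + 2)/(t + 3)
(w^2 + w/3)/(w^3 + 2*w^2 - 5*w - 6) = w*(3*w + 1)/(3*(w^3 + 2*w^2 - 5*w - 6))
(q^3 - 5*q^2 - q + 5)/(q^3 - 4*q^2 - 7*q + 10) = (q + 1)/(q + 2)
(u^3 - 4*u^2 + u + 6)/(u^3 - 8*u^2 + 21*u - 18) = (u + 1)/(u - 3)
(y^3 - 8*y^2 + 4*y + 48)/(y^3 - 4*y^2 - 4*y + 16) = (y - 6)/(y - 2)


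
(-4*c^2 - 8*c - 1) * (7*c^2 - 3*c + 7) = -28*c^4 - 44*c^3 - 11*c^2 - 53*c - 7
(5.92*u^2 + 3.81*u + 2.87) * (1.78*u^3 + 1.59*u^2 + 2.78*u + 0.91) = 10.5376*u^5 + 16.1946*u^4 + 27.6241*u^3 + 20.5423*u^2 + 11.4457*u + 2.6117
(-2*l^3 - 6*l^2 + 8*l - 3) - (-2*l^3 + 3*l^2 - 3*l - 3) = -9*l^2 + 11*l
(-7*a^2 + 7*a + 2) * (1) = -7*a^2 + 7*a + 2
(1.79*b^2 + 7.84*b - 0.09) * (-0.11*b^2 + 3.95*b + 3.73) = -0.1969*b^4 + 6.2081*b^3 + 37.6546*b^2 + 28.8877*b - 0.3357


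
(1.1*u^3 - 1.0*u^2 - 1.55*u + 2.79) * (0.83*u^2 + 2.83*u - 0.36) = 0.913*u^5 + 2.283*u^4 - 4.5125*u^3 - 1.7108*u^2 + 8.4537*u - 1.0044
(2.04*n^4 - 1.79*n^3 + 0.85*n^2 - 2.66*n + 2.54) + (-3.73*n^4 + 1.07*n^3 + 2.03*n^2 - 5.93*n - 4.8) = -1.69*n^4 - 0.72*n^3 + 2.88*n^2 - 8.59*n - 2.26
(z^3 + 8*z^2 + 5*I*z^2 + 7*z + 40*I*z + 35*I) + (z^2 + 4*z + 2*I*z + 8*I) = z^3 + 9*z^2 + 5*I*z^2 + 11*z + 42*I*z + 43*I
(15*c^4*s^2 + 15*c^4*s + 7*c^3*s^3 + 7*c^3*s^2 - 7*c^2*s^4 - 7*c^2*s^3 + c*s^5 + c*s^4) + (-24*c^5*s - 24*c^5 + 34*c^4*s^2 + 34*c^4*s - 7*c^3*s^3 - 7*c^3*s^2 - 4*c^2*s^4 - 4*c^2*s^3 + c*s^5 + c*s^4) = -24*c^5*s - 24*c^5 + 49*c^4*s^2 + 49*c^4*s - 11*c^2*s^4 - 11*c^2*s^3 + 2*c*s^5 + 2*c*s^4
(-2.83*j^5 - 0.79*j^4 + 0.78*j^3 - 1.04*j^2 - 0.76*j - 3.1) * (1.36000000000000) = -3.8488*j^5 - 1.0744*j^4 + 1.0608*j^3 - 1.4144*j^2 - 1.0336*j - 4.216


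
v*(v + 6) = v^2 + 6*v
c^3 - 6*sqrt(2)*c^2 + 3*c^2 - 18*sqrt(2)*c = c*(c + 3)*(c - 6*sqrt(2))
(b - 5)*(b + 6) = b^2 + b - 30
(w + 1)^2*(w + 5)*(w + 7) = w^4 + 14*w^3 + 60*w^2 + 82*w + 35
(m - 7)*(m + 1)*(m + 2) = m^3 - 4*m^2 - 19*m - 14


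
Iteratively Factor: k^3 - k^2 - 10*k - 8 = (k + 2)*(k^2 - 3*k - 4) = (k - 4)*(k + 2)*(k + 1)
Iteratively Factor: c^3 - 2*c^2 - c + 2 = (c - 2)*(c^2 - 1) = (c - 2)*(c + 1)*(c - 1)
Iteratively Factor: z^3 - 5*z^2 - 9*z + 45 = (z + 3)*(z^2 - 8*z + 15) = (z - 5)*(z + 3)*(z - 3)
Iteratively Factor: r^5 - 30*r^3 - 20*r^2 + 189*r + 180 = (r + 4)*(r^4 - 4*r^3 - 14*r^2 + 36*r + 45) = (r - 5)*(r + 4)*(r^3 + r^2 - 9*r - 9) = (r - 5)*(r + 3)*(r + 4)*(r^2 - 2*r - 3) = (r - 5)*(r + 1)*(r + 3)*(r + 4)*(r - 3)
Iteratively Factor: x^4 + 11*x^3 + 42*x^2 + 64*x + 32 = (x + 2)*(x^3 + 9*x^2 + 24*x + 16) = (x + 2)*(x + 4)*(x^2 + 5*x + 4) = (x + 2)*(x + 4)^2*(x + 1)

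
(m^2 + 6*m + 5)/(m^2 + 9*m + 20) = (m + 1)/(m + 4)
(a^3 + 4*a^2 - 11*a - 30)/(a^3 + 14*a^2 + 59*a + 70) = (a - 3)/(a + 7)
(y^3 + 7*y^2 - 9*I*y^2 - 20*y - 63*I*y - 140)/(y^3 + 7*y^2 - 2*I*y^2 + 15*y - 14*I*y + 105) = (y - 4*I)/(y + 3*I)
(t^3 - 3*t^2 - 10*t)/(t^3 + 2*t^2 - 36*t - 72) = t*(t - 5)/(t^2 - 36)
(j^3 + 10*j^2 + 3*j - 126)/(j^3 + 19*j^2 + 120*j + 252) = (j - 3)/(j + 6)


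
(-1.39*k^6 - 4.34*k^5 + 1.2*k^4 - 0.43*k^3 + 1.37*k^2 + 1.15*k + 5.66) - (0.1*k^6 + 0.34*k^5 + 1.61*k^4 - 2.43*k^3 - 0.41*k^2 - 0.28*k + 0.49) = -1.49*k^6 - 4.68*k^5 - 0.41*k^4 + 2.0*k^3 + 1.78*k^2 + 1.43*k + 5.17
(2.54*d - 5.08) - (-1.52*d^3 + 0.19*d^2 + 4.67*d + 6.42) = 1.52*d^3 - 0.19*d^2 - 2.13*d - 11.5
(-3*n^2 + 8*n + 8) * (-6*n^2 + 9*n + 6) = 18*n^4 - 75*n^3 + 6*n^2 + 120*n + 48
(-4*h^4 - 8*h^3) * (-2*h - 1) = 8*h^5 + 20*h^4 + 8*h^3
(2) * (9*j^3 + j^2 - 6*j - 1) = 18*j^3 + 2*j^2 - 12*j - 2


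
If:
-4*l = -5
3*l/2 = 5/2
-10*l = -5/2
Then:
No Solution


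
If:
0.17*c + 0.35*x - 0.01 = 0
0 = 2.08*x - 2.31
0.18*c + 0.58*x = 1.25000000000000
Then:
No Solution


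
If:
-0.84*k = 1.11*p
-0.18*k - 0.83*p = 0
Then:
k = 0.00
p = 0.00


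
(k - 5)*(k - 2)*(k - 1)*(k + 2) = k^4 - 6*k^3 + k^2 + 24*k - 20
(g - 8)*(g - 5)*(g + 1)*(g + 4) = g^4 - 8*g^3 - 21*g^2 + 148*g + 160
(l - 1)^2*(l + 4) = l^3 + 2*l^2 - 7*l + 4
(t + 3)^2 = t^2 + 6*t + 9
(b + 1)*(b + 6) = b^2 + 7*b + 6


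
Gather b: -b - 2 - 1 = -b - 3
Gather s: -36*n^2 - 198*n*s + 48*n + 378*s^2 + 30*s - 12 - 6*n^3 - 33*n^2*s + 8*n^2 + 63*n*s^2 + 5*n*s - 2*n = -6*n^3 - 28*n^2 + 46*n + s^2*(63*n + 378) + s*(-33*n^2 - 193*n + 30) - 12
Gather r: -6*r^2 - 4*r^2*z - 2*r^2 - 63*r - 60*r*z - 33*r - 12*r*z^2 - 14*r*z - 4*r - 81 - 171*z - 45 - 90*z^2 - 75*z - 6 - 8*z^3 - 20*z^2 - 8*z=r^2*(-4*z - 8) + r*(-12*z^2 - 74*z - 100) - 8*z^3 - 110*z^2 - 254*z - 132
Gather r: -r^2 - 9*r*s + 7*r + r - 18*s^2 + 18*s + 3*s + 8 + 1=-r^2 + r*(8 - 9*s) - 18*s^2 + 21*s + 9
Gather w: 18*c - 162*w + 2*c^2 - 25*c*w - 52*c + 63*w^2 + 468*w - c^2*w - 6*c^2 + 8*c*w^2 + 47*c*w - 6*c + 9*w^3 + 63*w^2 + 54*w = -4*c^2 - 40*c + 9*w^3 + w^2*(8*c + 126) + w*(-c^2 + 22*c + 360)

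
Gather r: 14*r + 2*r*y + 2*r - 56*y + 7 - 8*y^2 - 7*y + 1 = r*(2*y + 16) - 8*y^2 - 63*y + 8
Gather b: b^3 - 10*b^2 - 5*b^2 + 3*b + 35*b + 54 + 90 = b^3 - 15*b^2 + 38*b + 144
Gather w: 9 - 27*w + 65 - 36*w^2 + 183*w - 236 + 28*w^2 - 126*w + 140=-8*w^2 + 30*w - 22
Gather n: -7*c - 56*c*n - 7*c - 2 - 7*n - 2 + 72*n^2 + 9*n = -14*c + 72*n^2 + n*(2 - 56*c) - 4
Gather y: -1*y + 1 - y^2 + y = 1 - y^2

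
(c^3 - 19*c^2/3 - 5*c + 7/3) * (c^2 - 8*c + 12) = c^5 - 43*c^4/3 + 173*c^3/3 - 101*c^2/3 - 236*c/3 + 28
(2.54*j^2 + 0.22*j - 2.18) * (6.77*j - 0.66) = 17.1958*j^3 - 0.187*j^2 - 14.9038*j + 1.4388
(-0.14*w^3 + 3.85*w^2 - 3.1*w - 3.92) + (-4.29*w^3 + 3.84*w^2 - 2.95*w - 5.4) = -4.43*w^3 + 7.69*w^2 - 6.05*w - 9.32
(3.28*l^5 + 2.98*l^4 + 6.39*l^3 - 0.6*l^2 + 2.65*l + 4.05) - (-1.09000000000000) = 3.28*l^5 + 2.98*l^4 + 6.39*l^3 - 0.6*l^2 + 2.65*l + 5.14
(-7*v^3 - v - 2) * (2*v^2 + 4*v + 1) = -14*v^5 - 28*v^4 - 9*v^3 - 8*v^2 - 9*v - 2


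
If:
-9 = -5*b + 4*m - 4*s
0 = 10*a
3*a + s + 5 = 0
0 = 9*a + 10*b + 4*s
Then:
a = 0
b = 2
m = -19/4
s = -5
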